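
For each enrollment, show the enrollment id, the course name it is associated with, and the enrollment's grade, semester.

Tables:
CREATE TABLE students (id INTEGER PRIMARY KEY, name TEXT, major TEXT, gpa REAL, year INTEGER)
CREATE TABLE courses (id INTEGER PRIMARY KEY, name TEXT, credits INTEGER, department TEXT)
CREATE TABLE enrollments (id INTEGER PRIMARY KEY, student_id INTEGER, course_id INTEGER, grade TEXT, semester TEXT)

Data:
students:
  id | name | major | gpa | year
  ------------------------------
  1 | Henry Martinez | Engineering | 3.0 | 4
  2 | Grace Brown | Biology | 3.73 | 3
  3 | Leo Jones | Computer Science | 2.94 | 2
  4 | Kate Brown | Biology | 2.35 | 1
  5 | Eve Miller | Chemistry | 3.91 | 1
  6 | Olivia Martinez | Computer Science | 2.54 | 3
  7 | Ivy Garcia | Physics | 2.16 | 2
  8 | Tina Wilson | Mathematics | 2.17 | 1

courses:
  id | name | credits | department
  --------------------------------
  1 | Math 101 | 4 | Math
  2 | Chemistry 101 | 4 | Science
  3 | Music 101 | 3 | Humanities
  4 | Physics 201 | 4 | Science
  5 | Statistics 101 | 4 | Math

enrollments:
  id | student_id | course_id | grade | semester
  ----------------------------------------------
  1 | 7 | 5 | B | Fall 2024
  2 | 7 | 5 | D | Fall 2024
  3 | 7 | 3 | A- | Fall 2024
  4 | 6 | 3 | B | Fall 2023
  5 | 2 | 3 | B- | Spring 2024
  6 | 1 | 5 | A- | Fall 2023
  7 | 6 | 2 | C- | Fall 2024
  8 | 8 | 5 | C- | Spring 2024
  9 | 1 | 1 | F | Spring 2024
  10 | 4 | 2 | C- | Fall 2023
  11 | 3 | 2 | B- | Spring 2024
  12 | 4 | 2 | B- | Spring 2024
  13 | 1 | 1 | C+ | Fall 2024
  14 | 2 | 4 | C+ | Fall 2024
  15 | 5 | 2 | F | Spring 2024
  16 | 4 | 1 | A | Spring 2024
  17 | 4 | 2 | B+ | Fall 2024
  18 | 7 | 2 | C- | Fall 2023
SELECT c.id, p.name AS course, c.grade, c.semester FROM enrollments c JOIN courses p ON c.course_id = p.id

Execution result:
id | course | grade | semester
1 | Statistics 101 | B | Fall 2024
2 | Statistics 101 | D | Fall 2024
3 | Music 101 | A- | Fall 2024
4 | Music 101 | B | Fall 2023
5 | Music 101 | B- | Spring 2024
6 | Statistics 101 | A- | Fall 2023
7 | Chemistry 101 | C- | Fall 2024
8 | Statistics 101 | C- | Spring 2024
9 | Math 101 | F | Spring 2024
10 | Chemistry 101 | C- | Fall 2023
11 | Chemistry 101 | B- | Spring 2024
12 | Chemistry 101 | B- | Spring 2024
13 | Math 101 | C+ | Fall 2024
14 | Physics 201 | C+ | Fall 2024
15 | Chemistry 101 | F | Spring 2024
16 | Math 101 | A | Spring 2024
17 | Chemistry 101 | B+ | Fall 2024
18 | Chemistry 101 | C- | Fall 2023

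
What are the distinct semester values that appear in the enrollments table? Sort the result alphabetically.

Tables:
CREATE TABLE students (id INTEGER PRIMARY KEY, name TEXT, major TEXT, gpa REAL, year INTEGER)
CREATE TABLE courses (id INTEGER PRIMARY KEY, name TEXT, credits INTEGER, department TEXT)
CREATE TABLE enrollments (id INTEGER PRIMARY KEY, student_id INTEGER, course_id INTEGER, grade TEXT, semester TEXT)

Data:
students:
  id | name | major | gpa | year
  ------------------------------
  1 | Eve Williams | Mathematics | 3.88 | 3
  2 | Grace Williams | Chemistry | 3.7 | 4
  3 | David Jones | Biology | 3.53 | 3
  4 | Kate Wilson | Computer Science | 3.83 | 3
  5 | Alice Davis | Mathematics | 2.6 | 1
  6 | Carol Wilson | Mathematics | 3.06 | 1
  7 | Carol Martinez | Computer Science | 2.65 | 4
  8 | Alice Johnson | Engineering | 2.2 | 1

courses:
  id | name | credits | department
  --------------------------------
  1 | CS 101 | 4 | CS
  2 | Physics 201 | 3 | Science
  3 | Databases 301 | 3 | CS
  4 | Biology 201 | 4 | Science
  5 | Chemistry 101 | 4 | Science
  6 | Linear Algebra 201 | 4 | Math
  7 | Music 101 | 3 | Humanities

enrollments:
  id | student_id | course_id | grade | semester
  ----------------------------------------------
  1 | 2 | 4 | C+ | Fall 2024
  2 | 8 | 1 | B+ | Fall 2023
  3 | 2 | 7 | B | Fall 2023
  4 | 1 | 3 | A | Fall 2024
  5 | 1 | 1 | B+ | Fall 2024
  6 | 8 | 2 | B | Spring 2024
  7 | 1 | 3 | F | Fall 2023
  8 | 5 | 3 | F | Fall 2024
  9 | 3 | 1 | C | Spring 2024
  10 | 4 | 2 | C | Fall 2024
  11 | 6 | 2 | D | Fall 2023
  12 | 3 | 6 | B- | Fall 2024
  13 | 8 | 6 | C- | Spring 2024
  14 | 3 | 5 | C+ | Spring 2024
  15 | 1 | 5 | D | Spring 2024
SELECT DISTINCT semester FROM enrollments ORDER BY semester

Execution result:
semester
Fall 2023
Fall 2024
Spring 2024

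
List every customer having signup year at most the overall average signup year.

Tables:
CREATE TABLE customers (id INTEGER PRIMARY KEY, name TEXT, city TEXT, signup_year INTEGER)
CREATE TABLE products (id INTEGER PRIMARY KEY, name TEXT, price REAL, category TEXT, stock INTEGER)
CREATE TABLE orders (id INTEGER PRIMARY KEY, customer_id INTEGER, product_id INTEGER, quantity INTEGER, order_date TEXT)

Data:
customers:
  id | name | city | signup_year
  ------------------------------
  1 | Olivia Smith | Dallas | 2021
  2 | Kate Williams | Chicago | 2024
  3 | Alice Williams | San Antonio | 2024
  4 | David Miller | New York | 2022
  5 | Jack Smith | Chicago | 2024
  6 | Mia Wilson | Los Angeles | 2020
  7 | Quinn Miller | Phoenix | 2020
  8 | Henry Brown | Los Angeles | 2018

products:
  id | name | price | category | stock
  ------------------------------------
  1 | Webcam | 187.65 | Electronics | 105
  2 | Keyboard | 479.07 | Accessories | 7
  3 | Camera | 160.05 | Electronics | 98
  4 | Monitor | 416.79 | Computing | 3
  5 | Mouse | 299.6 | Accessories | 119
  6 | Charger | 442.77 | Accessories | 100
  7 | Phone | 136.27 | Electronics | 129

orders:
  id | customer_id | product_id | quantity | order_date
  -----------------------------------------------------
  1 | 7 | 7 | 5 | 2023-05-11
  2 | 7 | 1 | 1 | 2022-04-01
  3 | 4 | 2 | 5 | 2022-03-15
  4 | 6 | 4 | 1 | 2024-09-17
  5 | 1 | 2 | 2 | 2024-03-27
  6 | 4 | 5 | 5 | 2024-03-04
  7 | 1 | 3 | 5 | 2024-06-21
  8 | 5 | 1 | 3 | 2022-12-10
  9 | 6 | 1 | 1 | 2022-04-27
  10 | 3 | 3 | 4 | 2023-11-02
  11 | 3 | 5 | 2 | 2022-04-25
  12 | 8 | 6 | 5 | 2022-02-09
SELECT name, signup_year FROM customers WHERE signup_year <= (SELECT AVG(signup_year) FROM customers)

Execution result:
name | signup_year
Olivia Smith | 2021
Mia Wilson | 2020
Quinn Miller | 2020
Henry Brown | 2018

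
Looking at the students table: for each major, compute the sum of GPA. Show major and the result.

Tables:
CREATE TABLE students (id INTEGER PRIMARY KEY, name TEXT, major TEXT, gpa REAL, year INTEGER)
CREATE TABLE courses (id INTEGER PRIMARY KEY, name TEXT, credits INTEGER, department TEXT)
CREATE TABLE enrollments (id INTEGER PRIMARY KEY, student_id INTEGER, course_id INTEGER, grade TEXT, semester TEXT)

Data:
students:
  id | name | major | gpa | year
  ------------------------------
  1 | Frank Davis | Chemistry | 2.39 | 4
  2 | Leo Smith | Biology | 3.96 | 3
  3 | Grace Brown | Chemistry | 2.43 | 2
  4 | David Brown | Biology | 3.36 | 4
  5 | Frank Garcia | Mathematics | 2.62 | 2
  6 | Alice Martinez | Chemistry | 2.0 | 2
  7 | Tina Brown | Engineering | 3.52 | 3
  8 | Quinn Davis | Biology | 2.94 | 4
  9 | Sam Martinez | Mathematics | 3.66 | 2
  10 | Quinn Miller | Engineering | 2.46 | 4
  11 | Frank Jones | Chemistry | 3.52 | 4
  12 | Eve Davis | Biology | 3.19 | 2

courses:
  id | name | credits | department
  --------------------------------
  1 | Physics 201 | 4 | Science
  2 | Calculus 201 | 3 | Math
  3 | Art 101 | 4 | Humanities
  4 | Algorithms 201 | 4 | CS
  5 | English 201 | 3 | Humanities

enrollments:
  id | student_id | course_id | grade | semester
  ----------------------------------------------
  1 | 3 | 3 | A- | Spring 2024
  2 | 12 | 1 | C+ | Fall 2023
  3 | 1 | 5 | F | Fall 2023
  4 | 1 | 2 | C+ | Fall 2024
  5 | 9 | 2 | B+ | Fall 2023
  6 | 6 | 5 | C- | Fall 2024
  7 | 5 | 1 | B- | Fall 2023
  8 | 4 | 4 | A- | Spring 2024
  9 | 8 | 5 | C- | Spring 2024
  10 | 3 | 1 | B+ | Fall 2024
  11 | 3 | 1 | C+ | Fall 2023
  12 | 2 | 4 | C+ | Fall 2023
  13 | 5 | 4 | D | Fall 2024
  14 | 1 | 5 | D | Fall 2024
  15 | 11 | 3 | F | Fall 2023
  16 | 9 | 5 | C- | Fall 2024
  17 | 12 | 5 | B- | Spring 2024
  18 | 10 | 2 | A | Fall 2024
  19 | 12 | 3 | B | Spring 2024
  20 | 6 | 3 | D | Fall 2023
SELECT major, SUM(gpa) AS sum_gpa FROM students GROUP BY major

Execution result:
major | sum_gpa
Biology | 13.45
Chemistry | 10.34
Engineering | 5.98
Mathematics | 6.28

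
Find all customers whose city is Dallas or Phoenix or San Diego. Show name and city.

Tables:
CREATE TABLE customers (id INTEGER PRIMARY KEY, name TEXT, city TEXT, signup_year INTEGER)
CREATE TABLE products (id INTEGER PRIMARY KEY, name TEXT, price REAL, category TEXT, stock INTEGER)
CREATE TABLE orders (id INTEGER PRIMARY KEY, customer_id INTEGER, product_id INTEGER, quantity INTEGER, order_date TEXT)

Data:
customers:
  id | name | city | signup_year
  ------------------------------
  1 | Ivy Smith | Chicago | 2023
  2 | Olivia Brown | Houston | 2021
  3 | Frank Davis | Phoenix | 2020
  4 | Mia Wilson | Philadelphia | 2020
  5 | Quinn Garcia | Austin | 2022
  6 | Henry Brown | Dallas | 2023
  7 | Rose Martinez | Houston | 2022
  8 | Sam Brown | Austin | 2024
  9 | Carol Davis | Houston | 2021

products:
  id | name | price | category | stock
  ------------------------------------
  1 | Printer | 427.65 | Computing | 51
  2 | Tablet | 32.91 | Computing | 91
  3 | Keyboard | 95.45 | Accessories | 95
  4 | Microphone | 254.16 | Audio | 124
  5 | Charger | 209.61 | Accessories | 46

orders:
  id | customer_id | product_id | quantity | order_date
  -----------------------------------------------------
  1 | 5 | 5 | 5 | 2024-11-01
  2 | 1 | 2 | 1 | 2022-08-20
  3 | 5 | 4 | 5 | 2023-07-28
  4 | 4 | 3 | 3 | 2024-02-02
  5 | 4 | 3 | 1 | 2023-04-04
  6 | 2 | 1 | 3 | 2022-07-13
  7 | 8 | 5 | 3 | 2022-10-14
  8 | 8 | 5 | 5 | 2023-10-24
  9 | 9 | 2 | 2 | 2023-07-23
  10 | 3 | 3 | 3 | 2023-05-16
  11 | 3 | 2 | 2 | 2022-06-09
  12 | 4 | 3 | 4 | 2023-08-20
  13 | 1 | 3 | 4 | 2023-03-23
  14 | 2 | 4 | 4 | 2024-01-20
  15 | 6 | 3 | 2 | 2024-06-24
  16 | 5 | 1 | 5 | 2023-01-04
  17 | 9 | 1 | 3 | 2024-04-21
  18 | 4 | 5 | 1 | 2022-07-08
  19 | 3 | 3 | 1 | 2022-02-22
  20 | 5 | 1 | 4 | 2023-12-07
SELECT name, city FROM customers WHERE city IN ('Dallas', 'Phoenix', 'San Diego')

Execution result:
name | city
Frank Davis | Phoenix
Henry Brown | Dallas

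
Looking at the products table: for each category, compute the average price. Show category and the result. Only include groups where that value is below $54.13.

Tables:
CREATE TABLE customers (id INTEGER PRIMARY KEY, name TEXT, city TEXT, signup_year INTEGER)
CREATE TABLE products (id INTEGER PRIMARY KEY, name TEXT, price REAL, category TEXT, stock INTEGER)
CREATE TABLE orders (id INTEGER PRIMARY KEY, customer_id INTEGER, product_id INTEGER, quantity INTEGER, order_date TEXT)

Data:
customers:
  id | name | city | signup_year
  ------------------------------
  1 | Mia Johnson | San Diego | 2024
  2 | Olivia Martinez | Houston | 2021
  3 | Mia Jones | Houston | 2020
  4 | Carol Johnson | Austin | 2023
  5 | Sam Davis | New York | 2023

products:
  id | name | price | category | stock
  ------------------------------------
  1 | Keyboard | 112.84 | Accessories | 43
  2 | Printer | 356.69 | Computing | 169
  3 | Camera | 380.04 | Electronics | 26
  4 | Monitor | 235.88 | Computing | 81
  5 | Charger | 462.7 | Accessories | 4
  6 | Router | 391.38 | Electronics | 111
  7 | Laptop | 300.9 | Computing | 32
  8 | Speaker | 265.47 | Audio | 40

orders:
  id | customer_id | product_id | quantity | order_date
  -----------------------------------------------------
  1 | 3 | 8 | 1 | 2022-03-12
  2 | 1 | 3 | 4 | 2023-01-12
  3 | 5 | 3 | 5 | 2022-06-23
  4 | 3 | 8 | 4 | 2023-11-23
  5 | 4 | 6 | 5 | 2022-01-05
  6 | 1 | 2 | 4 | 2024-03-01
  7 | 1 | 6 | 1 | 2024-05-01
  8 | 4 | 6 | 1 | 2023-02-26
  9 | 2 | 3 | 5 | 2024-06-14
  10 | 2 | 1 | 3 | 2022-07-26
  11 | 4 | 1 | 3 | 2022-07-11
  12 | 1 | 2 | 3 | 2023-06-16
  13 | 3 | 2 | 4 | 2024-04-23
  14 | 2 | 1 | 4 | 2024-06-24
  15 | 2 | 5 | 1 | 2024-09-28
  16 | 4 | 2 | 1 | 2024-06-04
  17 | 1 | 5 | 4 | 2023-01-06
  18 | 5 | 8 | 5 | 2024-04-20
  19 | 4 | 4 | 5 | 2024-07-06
SELECT category, AVG(price) AS avg_price FROM products GROUP BY category HAVING AVG(price) < 54.13

Execution result:
(no rows)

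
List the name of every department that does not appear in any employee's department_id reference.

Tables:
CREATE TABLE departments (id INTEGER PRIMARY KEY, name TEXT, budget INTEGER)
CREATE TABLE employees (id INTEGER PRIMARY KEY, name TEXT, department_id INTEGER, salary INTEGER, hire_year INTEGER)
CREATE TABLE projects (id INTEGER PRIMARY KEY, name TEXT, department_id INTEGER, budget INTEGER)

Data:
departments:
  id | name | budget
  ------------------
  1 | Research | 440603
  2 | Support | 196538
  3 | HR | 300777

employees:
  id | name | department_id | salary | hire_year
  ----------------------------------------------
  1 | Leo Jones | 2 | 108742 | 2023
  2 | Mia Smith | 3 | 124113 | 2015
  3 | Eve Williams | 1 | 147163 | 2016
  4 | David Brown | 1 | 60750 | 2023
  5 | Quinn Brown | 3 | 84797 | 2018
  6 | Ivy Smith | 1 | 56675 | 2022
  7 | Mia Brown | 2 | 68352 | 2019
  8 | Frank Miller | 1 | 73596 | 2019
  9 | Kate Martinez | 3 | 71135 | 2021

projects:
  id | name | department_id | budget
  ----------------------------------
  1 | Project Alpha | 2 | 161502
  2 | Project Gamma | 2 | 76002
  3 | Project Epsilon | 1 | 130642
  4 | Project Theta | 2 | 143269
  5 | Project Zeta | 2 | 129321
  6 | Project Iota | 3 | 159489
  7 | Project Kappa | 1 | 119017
SELECT p.name FROM departments p LEFT JOIN employees c ON c.department_id = p.id WHERE c.id IS NULL

Execution result:
(no rows)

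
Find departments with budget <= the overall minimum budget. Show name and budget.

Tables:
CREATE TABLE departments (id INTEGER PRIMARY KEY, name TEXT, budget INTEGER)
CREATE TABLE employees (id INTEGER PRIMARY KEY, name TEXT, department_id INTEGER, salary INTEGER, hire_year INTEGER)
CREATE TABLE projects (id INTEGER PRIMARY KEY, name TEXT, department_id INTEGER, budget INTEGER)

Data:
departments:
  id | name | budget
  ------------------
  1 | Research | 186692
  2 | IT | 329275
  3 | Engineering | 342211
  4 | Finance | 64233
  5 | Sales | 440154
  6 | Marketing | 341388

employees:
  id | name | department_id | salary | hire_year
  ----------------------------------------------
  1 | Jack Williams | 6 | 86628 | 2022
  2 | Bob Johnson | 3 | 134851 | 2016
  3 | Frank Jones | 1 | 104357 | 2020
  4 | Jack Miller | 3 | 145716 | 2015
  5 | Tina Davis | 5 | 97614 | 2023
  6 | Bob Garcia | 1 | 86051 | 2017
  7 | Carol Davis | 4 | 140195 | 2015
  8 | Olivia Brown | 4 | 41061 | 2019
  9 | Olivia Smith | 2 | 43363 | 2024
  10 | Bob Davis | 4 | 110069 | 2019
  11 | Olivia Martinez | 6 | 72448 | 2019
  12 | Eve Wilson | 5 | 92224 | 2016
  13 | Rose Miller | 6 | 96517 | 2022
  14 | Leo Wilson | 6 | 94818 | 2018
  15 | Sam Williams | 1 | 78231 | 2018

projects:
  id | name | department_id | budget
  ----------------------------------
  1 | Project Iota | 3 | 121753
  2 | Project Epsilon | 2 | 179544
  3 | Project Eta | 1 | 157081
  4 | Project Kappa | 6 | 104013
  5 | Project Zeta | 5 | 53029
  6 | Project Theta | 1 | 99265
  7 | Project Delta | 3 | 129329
SELECT name, budget FROM departments WHERE budget <= (SELECT MIN(budget) FROM departments)

Execution result:
name | budget
Finance | 64233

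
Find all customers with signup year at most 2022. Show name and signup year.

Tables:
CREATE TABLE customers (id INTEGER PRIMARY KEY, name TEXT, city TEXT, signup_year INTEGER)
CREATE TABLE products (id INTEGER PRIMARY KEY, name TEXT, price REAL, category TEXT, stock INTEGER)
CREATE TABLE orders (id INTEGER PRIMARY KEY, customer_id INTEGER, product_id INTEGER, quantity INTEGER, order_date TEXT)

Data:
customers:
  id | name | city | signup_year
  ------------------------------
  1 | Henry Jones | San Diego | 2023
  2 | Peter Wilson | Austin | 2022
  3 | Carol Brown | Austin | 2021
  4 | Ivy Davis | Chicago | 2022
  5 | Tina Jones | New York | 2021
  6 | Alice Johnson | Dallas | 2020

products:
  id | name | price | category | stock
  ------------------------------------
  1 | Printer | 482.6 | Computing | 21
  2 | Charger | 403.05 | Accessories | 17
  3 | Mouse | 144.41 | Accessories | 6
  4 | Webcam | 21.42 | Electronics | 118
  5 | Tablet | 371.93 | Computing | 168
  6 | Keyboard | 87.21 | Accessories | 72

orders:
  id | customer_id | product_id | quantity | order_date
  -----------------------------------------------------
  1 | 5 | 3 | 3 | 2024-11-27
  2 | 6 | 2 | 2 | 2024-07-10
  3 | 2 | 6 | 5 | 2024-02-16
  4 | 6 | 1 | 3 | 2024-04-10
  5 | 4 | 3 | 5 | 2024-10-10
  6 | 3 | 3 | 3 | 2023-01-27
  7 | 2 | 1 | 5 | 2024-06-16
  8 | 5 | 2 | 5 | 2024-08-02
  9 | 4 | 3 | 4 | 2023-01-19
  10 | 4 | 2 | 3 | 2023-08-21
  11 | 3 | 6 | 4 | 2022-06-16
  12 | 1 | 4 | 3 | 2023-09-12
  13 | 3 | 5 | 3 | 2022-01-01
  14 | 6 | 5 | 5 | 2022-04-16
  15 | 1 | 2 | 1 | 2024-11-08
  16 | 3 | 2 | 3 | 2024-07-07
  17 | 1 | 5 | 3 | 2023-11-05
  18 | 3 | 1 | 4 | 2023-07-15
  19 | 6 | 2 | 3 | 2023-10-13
SELECT name, signup_year FROM customers WHERE signup_year <= 2022

Execution result:
name | signup_year
Peter Wilson | 2022
Carol Brown | 2021
Ivy Davis | 2022
Tina Jones | 2021
Alice Johnson | 2020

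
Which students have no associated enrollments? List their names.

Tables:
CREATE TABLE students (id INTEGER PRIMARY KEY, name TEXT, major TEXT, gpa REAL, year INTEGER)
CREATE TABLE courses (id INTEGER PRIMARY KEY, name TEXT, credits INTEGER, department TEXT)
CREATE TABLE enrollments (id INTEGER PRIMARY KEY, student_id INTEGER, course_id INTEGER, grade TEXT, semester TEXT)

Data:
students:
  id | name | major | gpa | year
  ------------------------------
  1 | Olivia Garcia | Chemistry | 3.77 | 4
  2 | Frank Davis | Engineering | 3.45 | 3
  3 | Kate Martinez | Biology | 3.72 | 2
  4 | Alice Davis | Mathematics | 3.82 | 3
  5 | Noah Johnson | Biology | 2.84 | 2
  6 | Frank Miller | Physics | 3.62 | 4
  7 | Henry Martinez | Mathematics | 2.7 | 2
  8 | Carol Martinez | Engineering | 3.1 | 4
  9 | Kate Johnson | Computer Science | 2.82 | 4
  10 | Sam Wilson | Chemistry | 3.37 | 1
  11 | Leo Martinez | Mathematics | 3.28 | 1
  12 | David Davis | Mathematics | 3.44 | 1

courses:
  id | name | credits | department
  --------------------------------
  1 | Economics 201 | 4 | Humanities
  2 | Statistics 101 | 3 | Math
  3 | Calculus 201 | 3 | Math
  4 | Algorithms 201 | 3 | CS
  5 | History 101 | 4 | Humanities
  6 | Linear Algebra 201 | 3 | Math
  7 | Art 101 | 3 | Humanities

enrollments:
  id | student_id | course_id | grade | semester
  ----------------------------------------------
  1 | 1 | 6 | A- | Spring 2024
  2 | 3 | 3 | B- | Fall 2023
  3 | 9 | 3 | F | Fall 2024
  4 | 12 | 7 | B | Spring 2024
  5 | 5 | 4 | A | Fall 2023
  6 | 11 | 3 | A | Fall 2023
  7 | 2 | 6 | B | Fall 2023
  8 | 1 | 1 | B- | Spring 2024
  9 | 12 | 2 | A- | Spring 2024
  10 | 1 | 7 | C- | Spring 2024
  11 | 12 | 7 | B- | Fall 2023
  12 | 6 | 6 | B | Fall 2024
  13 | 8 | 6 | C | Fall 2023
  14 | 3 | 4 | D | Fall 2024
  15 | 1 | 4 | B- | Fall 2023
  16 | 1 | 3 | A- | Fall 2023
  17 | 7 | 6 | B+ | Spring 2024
SELECT p.name FROM students p LEFT JOIN enrollments c ON c.student_id = p.id WHERE c.id IS NULL

Execution result:
name
Alice Davis
Sam Wilson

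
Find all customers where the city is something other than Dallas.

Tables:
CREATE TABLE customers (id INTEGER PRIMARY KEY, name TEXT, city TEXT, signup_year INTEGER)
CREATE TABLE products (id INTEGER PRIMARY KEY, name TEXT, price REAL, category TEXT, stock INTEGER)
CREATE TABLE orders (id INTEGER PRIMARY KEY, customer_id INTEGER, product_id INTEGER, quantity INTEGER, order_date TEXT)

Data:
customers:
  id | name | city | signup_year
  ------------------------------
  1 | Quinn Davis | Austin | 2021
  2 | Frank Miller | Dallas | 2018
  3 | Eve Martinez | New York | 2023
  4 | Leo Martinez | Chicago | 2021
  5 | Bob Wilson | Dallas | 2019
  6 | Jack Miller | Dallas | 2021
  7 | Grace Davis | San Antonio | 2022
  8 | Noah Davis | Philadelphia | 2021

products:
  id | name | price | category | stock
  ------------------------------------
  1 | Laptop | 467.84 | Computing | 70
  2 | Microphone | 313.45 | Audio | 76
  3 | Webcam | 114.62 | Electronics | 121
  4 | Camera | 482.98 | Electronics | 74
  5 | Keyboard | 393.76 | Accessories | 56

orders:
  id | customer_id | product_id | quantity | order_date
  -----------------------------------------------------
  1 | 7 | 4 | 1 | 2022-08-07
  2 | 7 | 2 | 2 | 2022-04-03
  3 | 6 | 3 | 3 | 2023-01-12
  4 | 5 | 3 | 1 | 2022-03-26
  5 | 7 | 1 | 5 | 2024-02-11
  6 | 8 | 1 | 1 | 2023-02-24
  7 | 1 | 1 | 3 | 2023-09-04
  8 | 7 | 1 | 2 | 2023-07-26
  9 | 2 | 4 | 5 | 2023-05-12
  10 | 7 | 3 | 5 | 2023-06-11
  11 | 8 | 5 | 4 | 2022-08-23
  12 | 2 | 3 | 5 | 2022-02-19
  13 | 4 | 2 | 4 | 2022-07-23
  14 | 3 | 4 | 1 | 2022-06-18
SELECT name, city FROM customers WHERE city <> 'Dallas'

Execution result:
name | city
Quinn Davis | Austin
Eve Martinez | New York
Leo Martinez | Chicago
Grace Davis | San Antonio
Noah Davis | Philadelphia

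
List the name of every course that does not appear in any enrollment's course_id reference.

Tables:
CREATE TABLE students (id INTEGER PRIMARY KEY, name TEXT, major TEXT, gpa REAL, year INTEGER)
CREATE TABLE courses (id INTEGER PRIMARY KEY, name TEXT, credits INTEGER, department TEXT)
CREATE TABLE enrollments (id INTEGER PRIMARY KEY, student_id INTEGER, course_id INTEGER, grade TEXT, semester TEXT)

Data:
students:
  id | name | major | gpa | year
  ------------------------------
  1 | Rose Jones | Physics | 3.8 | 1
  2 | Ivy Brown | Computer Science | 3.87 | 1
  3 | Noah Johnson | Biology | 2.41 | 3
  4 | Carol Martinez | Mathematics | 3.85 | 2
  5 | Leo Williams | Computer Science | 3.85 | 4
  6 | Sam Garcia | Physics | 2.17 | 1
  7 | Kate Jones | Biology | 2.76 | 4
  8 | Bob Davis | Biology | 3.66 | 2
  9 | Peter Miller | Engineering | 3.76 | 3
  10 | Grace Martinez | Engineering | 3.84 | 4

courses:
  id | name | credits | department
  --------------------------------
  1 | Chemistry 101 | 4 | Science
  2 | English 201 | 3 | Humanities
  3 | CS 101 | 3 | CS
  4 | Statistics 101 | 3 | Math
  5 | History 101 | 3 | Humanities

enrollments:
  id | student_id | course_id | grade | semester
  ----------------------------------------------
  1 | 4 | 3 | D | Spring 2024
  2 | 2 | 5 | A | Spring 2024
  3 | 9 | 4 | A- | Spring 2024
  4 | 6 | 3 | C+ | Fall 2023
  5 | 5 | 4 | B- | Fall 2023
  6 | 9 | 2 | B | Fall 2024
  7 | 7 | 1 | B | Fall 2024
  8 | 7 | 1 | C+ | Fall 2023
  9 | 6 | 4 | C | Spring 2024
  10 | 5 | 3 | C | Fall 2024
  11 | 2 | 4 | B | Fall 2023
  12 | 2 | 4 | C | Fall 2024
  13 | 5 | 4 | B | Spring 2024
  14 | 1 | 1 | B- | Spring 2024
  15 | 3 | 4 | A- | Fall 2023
SELECT p.name FROM courses p LEFT JOIN enrollments c ON c.course_id = p.id WHERE c.id IS NULL

Execution result:
(no rows)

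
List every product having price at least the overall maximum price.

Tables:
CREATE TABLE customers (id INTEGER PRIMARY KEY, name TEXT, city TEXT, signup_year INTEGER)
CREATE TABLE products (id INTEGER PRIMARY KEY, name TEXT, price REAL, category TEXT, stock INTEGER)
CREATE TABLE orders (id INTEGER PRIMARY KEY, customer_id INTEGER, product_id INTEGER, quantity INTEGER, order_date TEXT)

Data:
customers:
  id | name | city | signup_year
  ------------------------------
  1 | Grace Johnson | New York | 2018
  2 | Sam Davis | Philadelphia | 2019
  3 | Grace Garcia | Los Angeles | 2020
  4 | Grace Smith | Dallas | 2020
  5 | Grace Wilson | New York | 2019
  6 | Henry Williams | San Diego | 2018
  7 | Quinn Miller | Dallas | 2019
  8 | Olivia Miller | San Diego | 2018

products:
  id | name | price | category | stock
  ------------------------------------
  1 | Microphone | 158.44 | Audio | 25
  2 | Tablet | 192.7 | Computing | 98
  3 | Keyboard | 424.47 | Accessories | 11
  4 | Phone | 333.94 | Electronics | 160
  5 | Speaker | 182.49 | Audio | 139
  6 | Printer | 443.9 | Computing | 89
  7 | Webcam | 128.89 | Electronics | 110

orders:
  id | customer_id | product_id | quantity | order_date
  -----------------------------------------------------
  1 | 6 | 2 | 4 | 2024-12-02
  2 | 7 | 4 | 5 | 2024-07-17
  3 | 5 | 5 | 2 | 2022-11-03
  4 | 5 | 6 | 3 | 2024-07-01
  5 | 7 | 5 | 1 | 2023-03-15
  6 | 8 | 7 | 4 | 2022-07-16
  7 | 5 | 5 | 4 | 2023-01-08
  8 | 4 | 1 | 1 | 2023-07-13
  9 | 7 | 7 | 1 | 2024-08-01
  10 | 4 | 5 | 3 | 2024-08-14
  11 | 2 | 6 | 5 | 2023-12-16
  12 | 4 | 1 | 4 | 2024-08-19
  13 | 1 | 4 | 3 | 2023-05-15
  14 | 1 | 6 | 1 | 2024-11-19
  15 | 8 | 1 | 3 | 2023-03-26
SELECT name, price FROM products WHERE price >= (SELECT MAX(price) FROM products)

Execution result:
name | price
Printer | 443.90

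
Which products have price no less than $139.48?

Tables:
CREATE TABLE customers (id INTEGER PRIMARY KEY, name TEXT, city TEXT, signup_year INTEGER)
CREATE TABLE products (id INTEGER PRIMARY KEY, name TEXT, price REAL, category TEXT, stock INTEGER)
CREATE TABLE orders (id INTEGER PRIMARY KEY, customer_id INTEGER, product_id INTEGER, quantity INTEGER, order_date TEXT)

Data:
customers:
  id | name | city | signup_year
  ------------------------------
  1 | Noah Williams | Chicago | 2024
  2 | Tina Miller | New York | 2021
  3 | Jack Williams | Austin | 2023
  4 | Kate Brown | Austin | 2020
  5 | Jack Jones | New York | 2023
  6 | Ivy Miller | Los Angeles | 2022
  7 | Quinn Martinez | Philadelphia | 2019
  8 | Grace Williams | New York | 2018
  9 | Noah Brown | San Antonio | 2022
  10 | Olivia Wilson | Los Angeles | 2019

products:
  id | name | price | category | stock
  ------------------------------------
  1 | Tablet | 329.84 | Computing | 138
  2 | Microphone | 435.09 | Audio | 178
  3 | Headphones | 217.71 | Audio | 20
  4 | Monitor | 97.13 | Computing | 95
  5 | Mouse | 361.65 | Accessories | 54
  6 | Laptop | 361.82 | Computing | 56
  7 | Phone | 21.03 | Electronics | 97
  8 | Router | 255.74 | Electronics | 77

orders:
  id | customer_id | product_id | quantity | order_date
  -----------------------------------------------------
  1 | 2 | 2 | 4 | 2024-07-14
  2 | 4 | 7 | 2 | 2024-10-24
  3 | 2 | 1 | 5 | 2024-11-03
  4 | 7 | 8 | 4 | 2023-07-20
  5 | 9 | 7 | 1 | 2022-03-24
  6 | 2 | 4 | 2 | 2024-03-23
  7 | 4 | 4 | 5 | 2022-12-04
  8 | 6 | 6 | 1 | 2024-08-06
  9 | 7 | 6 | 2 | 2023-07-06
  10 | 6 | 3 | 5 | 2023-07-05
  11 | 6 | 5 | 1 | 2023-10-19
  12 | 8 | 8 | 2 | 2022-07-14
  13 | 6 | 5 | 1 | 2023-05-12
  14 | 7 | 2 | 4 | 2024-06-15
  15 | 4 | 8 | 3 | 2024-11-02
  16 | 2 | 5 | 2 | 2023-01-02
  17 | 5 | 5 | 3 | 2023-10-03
SELECT name, price FROM products WHERE price >= 139.48

Execution result:
name | price
Tablet | 329.84
Microphone | 435.09
Headphones | 217.71
Mouse | 361.65
Laptop | 361.82
Router | 255.74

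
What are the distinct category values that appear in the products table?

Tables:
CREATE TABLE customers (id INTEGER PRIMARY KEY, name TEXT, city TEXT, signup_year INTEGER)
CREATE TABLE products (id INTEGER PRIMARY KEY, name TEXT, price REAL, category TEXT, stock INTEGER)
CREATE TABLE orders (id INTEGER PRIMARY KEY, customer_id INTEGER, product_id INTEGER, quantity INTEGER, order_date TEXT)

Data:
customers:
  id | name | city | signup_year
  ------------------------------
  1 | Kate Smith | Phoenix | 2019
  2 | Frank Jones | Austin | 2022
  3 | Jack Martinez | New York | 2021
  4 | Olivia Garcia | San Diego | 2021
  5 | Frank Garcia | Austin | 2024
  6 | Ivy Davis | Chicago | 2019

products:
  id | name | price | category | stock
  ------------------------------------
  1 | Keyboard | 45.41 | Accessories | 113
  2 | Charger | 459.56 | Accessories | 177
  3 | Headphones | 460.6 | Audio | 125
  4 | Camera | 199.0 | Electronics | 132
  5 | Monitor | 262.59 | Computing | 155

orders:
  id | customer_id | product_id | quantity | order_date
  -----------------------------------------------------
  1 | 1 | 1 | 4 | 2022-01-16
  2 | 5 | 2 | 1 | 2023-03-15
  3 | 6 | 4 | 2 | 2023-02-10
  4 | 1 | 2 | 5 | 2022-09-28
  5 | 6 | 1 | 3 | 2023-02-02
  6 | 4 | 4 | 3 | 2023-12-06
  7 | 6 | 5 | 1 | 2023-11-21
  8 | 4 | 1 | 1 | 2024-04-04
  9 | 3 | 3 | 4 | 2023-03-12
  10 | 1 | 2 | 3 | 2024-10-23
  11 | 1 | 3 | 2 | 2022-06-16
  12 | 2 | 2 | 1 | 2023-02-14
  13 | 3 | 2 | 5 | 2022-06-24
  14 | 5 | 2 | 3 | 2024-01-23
SELECT DISTINCT category FROM products

Execution result:
category
Accessories
Audio
Electronics
Computing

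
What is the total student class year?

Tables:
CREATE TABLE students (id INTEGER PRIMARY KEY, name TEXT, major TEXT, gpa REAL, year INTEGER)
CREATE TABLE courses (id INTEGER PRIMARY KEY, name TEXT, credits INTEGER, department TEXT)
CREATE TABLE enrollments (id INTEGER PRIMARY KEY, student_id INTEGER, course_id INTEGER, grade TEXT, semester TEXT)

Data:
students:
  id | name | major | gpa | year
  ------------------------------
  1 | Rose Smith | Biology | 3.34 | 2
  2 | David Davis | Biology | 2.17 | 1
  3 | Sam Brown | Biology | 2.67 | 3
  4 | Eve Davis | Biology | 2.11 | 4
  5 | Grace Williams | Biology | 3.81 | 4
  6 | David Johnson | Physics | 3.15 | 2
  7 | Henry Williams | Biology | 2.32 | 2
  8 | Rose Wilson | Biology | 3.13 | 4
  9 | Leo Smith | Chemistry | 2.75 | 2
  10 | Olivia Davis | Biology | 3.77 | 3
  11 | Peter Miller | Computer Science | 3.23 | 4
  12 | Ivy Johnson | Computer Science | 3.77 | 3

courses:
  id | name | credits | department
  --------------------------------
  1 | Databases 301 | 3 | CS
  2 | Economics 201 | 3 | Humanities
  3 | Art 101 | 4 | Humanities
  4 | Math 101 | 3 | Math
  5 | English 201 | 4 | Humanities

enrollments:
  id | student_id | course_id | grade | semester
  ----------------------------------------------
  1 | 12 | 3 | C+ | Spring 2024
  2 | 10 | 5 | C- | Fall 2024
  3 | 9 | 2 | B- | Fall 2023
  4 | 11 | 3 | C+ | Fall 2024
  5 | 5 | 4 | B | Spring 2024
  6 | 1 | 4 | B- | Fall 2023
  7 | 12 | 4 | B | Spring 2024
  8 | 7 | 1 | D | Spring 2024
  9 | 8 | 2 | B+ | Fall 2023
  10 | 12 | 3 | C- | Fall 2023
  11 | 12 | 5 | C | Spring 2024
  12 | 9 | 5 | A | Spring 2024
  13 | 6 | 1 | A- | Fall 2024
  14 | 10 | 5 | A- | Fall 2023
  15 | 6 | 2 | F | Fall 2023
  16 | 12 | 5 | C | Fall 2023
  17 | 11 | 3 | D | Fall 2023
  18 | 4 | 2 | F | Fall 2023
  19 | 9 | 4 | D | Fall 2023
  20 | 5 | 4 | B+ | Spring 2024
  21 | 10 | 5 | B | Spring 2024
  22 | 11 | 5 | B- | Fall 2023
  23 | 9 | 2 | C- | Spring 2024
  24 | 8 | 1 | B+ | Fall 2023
SELECT SUM(year) FROM students

Execution result:
34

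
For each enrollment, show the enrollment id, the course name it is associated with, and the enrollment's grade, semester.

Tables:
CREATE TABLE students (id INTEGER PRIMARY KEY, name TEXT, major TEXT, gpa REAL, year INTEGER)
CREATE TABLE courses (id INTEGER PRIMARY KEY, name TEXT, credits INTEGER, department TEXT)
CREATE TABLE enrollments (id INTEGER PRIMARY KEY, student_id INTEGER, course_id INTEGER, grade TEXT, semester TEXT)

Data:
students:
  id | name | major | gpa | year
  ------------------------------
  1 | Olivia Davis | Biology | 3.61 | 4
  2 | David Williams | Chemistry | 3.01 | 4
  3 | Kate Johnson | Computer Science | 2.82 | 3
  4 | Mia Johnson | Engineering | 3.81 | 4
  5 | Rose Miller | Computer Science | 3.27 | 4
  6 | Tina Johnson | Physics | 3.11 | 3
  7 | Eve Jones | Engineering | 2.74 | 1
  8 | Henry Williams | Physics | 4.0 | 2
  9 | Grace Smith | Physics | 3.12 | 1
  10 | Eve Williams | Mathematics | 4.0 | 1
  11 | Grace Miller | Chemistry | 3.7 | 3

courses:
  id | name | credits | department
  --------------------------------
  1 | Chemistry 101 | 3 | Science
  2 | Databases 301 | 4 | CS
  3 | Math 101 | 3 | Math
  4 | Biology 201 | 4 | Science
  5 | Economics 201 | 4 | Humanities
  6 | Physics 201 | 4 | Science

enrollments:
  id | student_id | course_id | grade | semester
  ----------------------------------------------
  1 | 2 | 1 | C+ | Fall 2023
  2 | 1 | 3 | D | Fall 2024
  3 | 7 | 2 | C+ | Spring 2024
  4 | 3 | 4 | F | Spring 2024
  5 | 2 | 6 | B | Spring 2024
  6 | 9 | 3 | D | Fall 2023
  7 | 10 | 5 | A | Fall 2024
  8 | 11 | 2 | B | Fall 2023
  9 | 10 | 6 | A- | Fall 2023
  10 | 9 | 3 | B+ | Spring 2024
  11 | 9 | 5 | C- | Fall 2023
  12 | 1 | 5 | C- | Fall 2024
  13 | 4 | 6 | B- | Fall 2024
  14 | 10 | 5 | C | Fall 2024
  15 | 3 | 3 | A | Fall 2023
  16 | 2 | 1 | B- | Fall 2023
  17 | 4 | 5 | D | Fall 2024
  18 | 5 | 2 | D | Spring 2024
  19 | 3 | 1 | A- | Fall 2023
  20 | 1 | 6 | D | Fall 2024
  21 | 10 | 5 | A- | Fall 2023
SELECT c.id, p.name AS course, c.grade, c.semester FROM enrollments c JOIN courses p ON c.course_id = p.id

Execution result:
id | course | grade | semester
1 | Chemistry 101 | C+ | Fall 2023
2 | Math 101 | D | Fall 2024
3 | Databases 301 | C+ | Spring 2024
4 | Biology 201 | F | Spring 2024
5 | Physics 201 | B | Spring 2024
6 | Math 101 | D | Fall 2023
7 | Economics 201 | A | Fall 2024
8 | Databases 301 | B | Fall 2023
9 | Physics 201 | A- | Fall 2023
10 | Math 101 | B+ | Spring 2024
11 | Economics 201 | C- | Fall 2023
12 | Economics 201 | C- | Fall 2024
13 | Physics 201 | B- | Fall 2024
14 | Economics 201 | C | Fall 2024
15 | Math 101 | A | Fall 2023
16 | Chemistry 101 | B- | Fall 2023
17 | Economics 201 | D | Fall 2024
18 | Databases 301 | D | Spring 2024
19 | Chemistry 101 | A- | Fall 2023
20 | Physics 201 | D | Fall 2024
21 | Economics 201 | A- | Fall 2023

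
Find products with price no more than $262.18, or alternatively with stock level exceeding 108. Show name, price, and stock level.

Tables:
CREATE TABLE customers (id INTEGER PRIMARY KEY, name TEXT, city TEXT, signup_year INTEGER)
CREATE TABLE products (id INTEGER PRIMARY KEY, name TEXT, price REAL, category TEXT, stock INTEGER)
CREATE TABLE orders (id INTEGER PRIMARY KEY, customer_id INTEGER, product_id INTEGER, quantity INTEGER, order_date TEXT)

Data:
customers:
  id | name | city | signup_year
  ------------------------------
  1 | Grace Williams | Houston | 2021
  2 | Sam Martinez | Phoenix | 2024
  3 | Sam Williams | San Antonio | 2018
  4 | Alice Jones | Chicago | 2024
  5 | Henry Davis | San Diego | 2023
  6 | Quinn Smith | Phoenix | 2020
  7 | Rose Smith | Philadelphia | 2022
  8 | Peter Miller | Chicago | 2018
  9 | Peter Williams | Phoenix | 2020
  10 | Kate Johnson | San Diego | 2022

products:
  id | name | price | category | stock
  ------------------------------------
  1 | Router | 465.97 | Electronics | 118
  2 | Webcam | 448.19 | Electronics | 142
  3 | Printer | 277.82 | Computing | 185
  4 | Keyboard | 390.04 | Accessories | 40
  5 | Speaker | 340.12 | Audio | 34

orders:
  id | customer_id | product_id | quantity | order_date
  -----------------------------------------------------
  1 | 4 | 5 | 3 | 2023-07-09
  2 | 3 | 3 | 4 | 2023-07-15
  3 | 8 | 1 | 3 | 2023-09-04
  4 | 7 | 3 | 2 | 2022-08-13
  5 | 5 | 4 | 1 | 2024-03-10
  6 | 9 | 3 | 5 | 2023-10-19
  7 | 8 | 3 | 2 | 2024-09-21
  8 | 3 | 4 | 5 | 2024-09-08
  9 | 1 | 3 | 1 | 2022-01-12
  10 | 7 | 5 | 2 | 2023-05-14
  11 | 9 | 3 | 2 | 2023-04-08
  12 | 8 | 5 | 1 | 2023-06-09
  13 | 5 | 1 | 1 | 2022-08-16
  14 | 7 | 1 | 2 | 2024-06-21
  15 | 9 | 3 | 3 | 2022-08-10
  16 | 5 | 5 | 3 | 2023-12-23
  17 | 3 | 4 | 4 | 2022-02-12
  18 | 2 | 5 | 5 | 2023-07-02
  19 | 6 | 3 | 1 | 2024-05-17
SELECT name, price, stock FROM products WHERE price <= 262.18 OR stock > 108

Execution result:
name | price | stock
Router | 465.97 | 118
Webcam | 448.19 | 142
Printer | 277.82 | 185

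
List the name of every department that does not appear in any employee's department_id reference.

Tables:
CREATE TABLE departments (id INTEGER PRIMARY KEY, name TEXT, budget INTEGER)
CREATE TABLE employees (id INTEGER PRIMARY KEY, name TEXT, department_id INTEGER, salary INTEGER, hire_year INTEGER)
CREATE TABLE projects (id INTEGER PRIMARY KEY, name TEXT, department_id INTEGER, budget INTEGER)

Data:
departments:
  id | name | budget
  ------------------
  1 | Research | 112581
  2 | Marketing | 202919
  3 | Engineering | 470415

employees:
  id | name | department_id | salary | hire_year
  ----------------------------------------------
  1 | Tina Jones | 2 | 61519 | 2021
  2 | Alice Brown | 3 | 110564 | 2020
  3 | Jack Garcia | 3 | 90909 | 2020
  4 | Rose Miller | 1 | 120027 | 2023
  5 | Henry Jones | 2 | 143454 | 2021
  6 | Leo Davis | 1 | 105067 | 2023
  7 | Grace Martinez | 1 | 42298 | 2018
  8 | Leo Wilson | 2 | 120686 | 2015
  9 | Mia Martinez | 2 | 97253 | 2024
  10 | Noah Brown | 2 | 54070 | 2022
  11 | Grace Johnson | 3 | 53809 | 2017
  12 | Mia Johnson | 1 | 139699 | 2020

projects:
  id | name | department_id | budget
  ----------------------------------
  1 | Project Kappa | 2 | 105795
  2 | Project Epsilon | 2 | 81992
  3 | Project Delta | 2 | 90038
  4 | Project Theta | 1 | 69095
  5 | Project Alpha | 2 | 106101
SELECT p.name FROM departments p LEFT JOIN employees c ON c.department_id = p.id WHERE c.id IS NULL

Execution result:
(no rows)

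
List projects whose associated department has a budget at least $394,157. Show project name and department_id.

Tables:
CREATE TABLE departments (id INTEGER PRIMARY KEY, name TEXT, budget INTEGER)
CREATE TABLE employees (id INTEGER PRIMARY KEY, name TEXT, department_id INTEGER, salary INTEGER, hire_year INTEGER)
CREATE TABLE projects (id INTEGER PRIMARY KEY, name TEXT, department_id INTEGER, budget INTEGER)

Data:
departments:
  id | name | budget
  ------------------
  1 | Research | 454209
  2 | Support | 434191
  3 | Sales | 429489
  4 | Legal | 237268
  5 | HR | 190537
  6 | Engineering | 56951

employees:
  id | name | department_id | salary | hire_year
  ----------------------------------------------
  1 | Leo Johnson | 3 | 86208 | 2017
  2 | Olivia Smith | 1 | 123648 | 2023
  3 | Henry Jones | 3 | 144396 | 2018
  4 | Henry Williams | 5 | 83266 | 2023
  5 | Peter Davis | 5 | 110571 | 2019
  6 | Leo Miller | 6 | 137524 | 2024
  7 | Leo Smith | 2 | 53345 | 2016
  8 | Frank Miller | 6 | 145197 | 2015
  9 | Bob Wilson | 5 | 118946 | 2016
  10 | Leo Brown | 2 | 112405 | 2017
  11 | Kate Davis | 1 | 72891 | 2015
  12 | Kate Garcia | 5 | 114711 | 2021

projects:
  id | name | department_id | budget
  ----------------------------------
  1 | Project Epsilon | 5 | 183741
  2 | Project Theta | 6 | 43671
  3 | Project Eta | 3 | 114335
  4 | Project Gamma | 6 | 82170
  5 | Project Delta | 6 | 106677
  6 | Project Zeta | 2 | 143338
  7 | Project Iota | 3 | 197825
SELECT name, department_id FROM projects WHERE department_id IN (SELECT id FROM departments WHERE budget >= 394157)

Execution result:
name | department_id
Project Eta | 3
Project Zeta | 2
Project Iota | 3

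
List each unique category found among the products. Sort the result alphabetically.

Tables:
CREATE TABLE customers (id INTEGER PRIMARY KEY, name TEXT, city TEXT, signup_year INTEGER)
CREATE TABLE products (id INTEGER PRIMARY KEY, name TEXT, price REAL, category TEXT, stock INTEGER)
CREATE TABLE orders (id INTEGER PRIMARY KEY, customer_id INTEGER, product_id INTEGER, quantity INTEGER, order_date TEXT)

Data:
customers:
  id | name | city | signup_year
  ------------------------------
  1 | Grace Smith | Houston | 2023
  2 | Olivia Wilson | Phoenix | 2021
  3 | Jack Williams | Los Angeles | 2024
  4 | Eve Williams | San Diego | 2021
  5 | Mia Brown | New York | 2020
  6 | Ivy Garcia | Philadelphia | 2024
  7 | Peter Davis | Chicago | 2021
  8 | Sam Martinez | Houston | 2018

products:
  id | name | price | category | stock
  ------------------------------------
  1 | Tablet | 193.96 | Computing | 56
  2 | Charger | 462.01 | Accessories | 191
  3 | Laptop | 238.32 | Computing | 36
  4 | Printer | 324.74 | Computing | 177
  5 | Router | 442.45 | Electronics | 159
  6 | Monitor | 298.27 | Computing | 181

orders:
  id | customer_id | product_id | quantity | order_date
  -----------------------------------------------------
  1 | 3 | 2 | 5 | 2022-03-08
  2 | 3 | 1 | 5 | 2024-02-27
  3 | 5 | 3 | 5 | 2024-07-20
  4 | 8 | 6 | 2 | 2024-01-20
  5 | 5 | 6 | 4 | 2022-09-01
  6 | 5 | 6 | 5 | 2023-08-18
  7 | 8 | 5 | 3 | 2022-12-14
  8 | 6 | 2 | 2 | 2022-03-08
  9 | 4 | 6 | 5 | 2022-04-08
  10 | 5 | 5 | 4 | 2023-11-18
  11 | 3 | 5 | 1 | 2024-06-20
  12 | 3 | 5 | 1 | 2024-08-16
SELECT DISTINCT category FROM products ORDER BY category

Execution result:
category
Accessories
Computing
Electronics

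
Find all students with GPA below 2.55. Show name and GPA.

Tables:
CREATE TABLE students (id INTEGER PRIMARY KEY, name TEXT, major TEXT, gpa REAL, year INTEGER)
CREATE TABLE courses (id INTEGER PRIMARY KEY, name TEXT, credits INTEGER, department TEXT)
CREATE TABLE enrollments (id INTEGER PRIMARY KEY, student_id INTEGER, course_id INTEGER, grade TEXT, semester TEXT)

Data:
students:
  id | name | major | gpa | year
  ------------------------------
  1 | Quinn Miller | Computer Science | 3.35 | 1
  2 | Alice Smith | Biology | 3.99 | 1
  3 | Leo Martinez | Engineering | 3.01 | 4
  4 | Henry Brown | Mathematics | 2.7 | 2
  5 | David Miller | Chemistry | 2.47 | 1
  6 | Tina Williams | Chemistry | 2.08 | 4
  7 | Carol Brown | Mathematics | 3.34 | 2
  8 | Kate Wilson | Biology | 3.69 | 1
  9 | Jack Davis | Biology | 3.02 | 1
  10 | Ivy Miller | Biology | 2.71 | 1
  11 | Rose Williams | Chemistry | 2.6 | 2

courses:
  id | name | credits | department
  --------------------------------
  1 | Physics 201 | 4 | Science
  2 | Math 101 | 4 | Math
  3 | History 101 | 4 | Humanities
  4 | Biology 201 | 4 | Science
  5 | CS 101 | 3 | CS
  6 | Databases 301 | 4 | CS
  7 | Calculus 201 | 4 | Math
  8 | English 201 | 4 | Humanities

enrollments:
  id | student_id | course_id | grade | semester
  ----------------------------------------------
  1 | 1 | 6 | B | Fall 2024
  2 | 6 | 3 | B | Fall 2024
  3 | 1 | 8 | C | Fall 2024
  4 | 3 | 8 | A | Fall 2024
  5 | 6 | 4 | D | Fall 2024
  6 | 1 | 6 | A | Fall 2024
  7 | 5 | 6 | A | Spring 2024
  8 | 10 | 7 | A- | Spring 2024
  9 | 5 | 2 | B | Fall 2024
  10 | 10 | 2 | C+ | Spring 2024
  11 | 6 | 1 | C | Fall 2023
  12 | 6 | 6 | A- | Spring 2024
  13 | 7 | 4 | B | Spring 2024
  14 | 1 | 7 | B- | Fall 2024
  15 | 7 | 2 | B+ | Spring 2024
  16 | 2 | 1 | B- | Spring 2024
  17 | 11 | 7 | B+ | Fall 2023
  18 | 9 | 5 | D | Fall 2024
SELECT name, gpa FROM students WHERE gpa < 2.55

Execution result:
name | gpa
David Miller | 2.47
Tina Williams | 2.08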